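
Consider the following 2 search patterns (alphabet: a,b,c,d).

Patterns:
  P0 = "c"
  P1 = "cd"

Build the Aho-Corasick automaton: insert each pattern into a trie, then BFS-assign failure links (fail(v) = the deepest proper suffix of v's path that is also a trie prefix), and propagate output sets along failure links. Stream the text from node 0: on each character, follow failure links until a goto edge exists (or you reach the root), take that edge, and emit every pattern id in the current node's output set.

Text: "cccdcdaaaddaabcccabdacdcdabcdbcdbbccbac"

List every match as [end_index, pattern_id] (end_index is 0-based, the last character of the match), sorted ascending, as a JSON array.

Build automaton:
Trie nodes:
  0='ε' goto c→1
  1='c' goto d→2  [P0 ends]
  2='cd' goto ·  [P1 ends]

BFS fail/out derivation:
  n1('c'): parent n0 fail=0; on 'c' 0 → fail=0;  out {0}∪∅={0}
  n2('cd'): parent n1 fail=0; on 'd' 0 → fail=0;  out {1}∪∅={1}

Text stream:
pos 0 'c': at 1  → match P0@[0:0]
pos 1 'c': at 1 (fail-walked)  → match P0@[1:1]
pos 2 'c': at 1 (fail-walked)  → match P0@[2:2]
pos 3 'd': at 2  → match P1@[2:3]
pos 4 'c': at 1 (fail-walked)  → match P0@[4:4]
pos 5 'd': at 2  → match P1@[4:5]
pos 6 'a': at 0 (fail-walked)
pos 7 'a': at 0
pos 8 'a': at 0
pos 9 'd': at 0
pos 10 'd': at 0
pos 11 'a': at 0
pos 12 'a': at 0
pos 13 'b': at 0
pos 14 'c': at 1  → match P0@[14:14]
pos 15 'c': at 1 (fail-walked)  → match P0@[15:15]
pos 16 'c': at 1 (fail-walked)  → match P0@[16:16]
pos 17 'a': at 0 (fail-walked)
pos 18 'b': at 0
pos 19 'd': at 0
pos 20 'a': at 0
pos 21 'c': at 1  → match P0@[21:21]
pos 22 'd': at 2  → match P1@[21:22]
pos 23 'c': at 1 (fail-walked)  → match P0@[23:23]
pos 24 'd': at 2  → match P1@[23:24]
pos 25 'a': at 0 (fail-walked)
pos 26 'b': at 0
pos 27 'c': at 1  → match P0@[27:27]
pos 28 'd': at 2  → match P1@[27:28]
pos 29 'b': at 0 (fail-walked)
pos 30 'c': at 1  → match P0@[30:30]
pos 31 'd': at 2  → match P1@[30:31]
pos 32 'b': at 0 (fail-walked)
pos 33 'b': at 0
pos 34 'c': at 1  → match P0@[34:34]
pos 35 'c': at 1 (fail-walked)  → match P0@[35:35]
pos 36 'b': at 0 (fail-walked)
pos 37 'a': at 0
pos 38 'c': at 1  → match P0@[38:38]

Matches: [[0,0],[1,0],[2,0],[3,1],[4,0],[5,1],[14,0],[15,0],[16,0],[21,0],[22,1],[23,0],[24,1],[27,0],[28,1],[30,0],[31,1],[34,0],[35,0],[38,0]]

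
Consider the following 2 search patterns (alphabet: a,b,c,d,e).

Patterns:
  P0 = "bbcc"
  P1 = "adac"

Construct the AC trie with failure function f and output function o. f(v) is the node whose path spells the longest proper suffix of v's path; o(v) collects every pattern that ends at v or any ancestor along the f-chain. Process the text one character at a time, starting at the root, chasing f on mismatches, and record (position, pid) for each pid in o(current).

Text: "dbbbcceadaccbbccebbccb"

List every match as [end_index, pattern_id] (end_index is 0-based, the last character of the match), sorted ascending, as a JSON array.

Build automaton:
Trie nodes:
  n0 'ε': a→5 b→1
  n1 'b': b→2
  n2 'bb': c→3
  n3 'bbc': c→4
  n4 'bbcc': ·  [P0 ends]
  n5 'a': d→6
  n6 'ad': a→7
  n7 'ada': c→8
  n8 'adac': ·  [P1 ends]

Failure links (BFS by depth):
  fail(1) 'b': from fail(0)=0 chase 'b': 0 ⇒ 0;  out=∅∪out(0)=∅
  fail(5) 'a': from fail(0)=0 chase 'a': 0 ⇒ 0;  out=∅∪out(0)=∅
  fail(2) 'bb': from fail(1)=0 chase 'b': 0 ⇒ 1;  out=∅∪out(1)=∅
  fail(6) 'ad': from fail(5)=0 chase 'd': 0 ⇒ 0;  out=∅∪out(0)=∅
  fail(3) 'bbc': from fail(2)=1 chase 'c': 1→0 ⇒ 0;  out=∅∪out(0)=∅
  fail(7) 'ada': from fail(6)=0 chase 'a': 0 ⇒ 5;  out=∅∪out(5)=∅
  fail(4) 'bbcc': from fail(3)=0 chase 'c': 0 ⇒ 0;  out={0}∪out(0)={0}
  fail(8) 'adac': from fail(7)=5 chase 'c': 5→0 ⇒ 0;  out={1}∪out(0)={1}

Scan:
i=0 'd': node 0→0
i=1 'b': node 0→1
i=2 'b': node 1→2
i=3 'b': node 2→2 (via fail)
i=4 'c': node 2→3
i=5 'c': node 3→4  emit P0@[2:5]
i=6 'e': node 4→0 (via fail)
i=7 'a': node 0→5
i=8 'd': node 5→6
i=9 'a': node 6→7
i=10 'c': node 7→8  emit P1@[7:10]
i=11 'c': node 8→0 (via fail)
i=12 'b': node 0→1
i=13 'b': node 1→2
i=14 'c': node 2→3
i=15 'c': node 3→4  emit P0@[12:15]
i=16 'e': node 4→0 (via fail)
i=17 'b': node 0→1
i=18 'b': node 1→2
i=19 'c': node 2→3
i=20 'c': node 3→4  emit P0@[17:20]
i=21 'b': node 4→1 (via fail)

Result: [[5,0],[10,1],[15,0],[20,0]]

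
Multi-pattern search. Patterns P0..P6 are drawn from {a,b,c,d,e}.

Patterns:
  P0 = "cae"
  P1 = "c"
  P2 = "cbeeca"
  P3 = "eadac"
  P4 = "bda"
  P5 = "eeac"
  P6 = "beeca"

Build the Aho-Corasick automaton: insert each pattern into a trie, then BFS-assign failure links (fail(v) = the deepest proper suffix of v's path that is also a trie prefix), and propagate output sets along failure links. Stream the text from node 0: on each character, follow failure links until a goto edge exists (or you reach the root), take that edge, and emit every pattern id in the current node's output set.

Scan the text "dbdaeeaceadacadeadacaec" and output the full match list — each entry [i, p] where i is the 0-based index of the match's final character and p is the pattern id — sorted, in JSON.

Build:
Trie (insert patterns):
  n0 'ε': b→14 c→1 e→9
  n1 'c': a→2 b→4  [P1 ends]
  n2 'ca': e→3
  n3 'cae': ·  [P0 ends]
  n4 'cb': e→5
  n5 'cbe': e→6
  n6 'cbee': c→7
  n7 'cbeec': a→8
  n8 'cbeeca': ·  [P2 ends]
  n9 'e': a→10 e→17
  n10 'ea': d→11
  n11 'ead': a→12
  n12 'eada': c→13
  n13 'eadac': ·  [P3 ends]
  n14 'b': d→15 e→20
  n15 'bd': a→16
  n16 'bda': ·  [P4 ends]
  n17 'ee': a→18
  n18 'eea': c→19
  n19 'eeac': ·  [P5 ends]
  n20 'be': e→21
  n21 'bee': c→22
  n22 'beec': a→23
  n23 'beeca': ·  [P6 ends]

BFS fail/out derivation:
  fail(1) 'c': from fail(0)=0 chase 'c': 0 ⇒ 0;  out={1}∪out(0)={1}
  fail(9) 'e': from fail(0)=0 chase 'e': 0 ⇒ 0;  out=∅∪out(0)=∅
  fail(14) 'b': from fail(0)=0 chase 'b': 0 ⇒ 0;  out=∅∪out(0)=∅
  fail(2) 'ca': from fail(1)=0 chase 'a': 0 ⇒ 0;  out=∅∪out(0)=∅
  fail(4) 'cb': from fail(1)=0 chase 'b': 0 ⇒ 14;  out=∅∪out(14)=∅
  fail(10) 'ea': from fail(9)=0 chase 'a': 0 ⇒ 0;  out=∅∪out(0)=∅
  fail(15) 'bd': from fail(14)=0 chase 'd': 0 ⇒ 0;  out=∅∪out(0)=∅
  fail(17) 'ee': from fail(9)=0 chase 'e': 0 ⇒ 9;  out=∅∪out(9)=∅
  fail(20) 'be': from fail(14)=0 chase 'e': 0 ⇒ 9;  out=∅∪out(9)=∅
  fail(3) 'cae': from fail(2)=0 chase 'e': 0 ⇒ 9;  out={0}∪out(9)={0}
  fail(5) 'cbe': from fail(4)=14 chase 'e': 14 ⇒ 20;  out=∅∪out(20)=∅
  fail(11) 'ead': from fail(10)=0 chase 'd': 0 ⇒ 0;  out=∅∪out(0)=∅
  fail(16) 'bda': from fail(15)=0 chase 'a': 0 ⇒ 0;  out={4}∪out(0)={4}
  fail(18) 'eea': from fail(17)=9 chase 'a': 9 ⇒ 10;  out=∅∪out(10)=∅
  fail(21) 'bee': from fail(20)=9 chase 'e': 9 ⇒ 17;  out=∅∪out(17)=∅
  fail(6) 'cbee': from fail(5)=20 chase 'e': 20 ⇒ 21;  out=∅∪out(21)=∅
  fail(12) 'eada': from fail(11)=0 chase 'a': 0 ⇒ 0;  out=∅∪out(0)=∅
  fail(19) 'eeac': from fail(18)=10 chase 'c': 10→0 ⇒ 1;  out={5}∪out(1)={1,5}
  fail(22) 'beec': from fail(21)=17 chase 'c': 17→9→0 ⇒ 1;  out=∅∪out(1)={1}
  fail(7) 'cbeec': from fail(6)=21 chase 'c': 21 ⇒ 22;  out=∅∪out(22)={1}
  fail(13) 'eadac': from fail(12)=0 chase 'c': 0 ⇒ 1;  out={3}∪out(1)={1,3}
  fail(23) 'beeca': from fail(22)=1 chase 'a': 1 ⇒ 2;  out={6}∪out(2)={6}
  fail(8) 'cbeeca': from fail(7)=22 chase 'a': 22 ⇒ 23;  out={2}∪out(23)={2,6}

Scan:
pos 0 'd': at 0
pos 1 'b': at 14
pos 2 'd': at 15
pos 3 'a': at 16  → match P4@[1:3]
pos 4 'e': at 9 (fail-walked)
pos 5 'e': at 17
pos 6 'a': at 18
pos 7 'c': at 19  → match P1@[7:7],P5@[4:7]
pos 8 'e': at 9 (fail-walked)
pos 9 'a': at 10
pos 10 'd': at 11
pos 11 'a': at 12
pos 12 'c': at 13  → match P1@[12:12],P3@[8:12]
pos 13 'a': at 2 (fail-walked)
pos 14 'd': at 0 (fail-walked)
pos 15 'e': at 9
pos 16 'a': at 10
pos 17 'd': at 11
pos 18 'a': at 12
pos 19 'c': at 13  → match P1@[19:19],P3@[15:19]
pos 20 'a': at 2 (fail-walked)
pos 21 'e': at 3  → match P0@[19:21]
pos 22 'c': at 1 (fail-walked)  → match P1@[22:22]

Matches: [[3,4],[7,1],[7,5],[12,1],[12,3],[19,1],[19,3],[21,0],[22,1]]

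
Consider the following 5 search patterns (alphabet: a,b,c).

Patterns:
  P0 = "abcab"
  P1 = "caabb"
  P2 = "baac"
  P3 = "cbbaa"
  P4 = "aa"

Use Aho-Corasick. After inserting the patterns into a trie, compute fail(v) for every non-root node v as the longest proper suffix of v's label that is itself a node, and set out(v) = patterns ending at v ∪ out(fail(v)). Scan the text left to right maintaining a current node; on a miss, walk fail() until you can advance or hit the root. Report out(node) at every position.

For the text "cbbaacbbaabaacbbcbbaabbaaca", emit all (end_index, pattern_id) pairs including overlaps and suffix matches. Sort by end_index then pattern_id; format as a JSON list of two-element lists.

Construct AC machine:
Trie nodes:
  n0 'ε': a→1 b→11 c→6
  n1 'a': a→19 b→2
  n2 'ab': c→3
  n3 'abc': a→4
  n4 'abca': b→5
  n5 'abcab': ·  ←P0
  n6 'c': a→7 b→15
  n7 'ca': a→8
  n8 'caa': b→9
  n9 'caab': b→10
  n10 'caabb': ·  ←P1
  n11 'b': a→12
  n12 'ba': a→13
  n13 'baa': c→14
  n14 'baac': ·  ←P2
  n15 'cb': b→16
  n16 'cbb': a→17
  n17 'cbba': a→18
  n18 'cbbaa': ·  ←P3
  n19 'aa': ·  ←P4

BFS fail/out derivation:
  fail(1) 'a': from fail(0)=0 chase 'a': 0 ⇒ 0;  out=∅∪out(0)=∅
  fail(6) 'c': from fail(0)=0 chase 'c': 0 ⇒ 0;  out=∅∪out(0)=∅
  fail(11) 'b': from fail(0)=0 chase 'b': 0 ⇒ 0;  out=∅∪out(0)=∅
  fail(2) 'ab': from fail(1)=0 chase 'b': 0 ⇒ 11;  out=∅∪out(11)=∅
  fail(7) 'ca': from fail(6)=0 chase 'a': 0 ⇒ 1;  out=∅∪out(1)=∅
  fail(12) 'ba': from fail(11)=0 chase 'a': 0 ⇒ 1;  out=∅∪out(1)=∅
  fail(15) 'cb': from fail(6)=0 chase 'b': 0 ⇒ 11;  out=∅∪out(11)=∅
  fail(19) 'aa': from fail(1)=0 chase 'a': 0 ⇒ 1;  out={4}∪out(1)={4}
  fail(3) 'abc': from fail(2)=11 chase 'c': 11→0 ⇒ 6;  out=∅∪out(6)=∅
  fail(8) 'caa': from fail(7)=1 chase 'a': 1 ⇒ 19;  out=∅∪out(19)={4}
  fail(13) 'baa': from fail(12)=1 chase 'a': 1 ⇒ 19;  out=∅∪out(19)={4}
  fail(16) 'cbb': from fail(15)=11 chase 'b': 11→0 ⇒ 11;  out=∅∪out(11)=∅
  fail(4) 'abca': from fail(3)=6 chase 'a': 6 ⇒ 7;  out=∅∪out(7)=∅
  fail(9) 'caab': from fail(8)=19 chase 'b': 19→1 ⇒ 2;  out=∅∪out(2)=∅
  fail(14) 'baac': from fail(13)=19 chase 'c': 19→1→0 ⇒ 6;  out={2}∪out(6)={2}
  fail(17) 'cbba': from fail(16)=11 chase 'a': 11 ⇒ 12;  out=∅∪out(12)=∅
  fail(5) 'abcab': from fail(4)=7 chase 'b': 7→1 ⇒ 2;  out={0}∪out(2)={0}
  fail(10) 'caabb': from fail(9)=2 chase 'b': 2→11→0 ⇒ 11;  out={1}∪out(11)={1}
  fail(18) 'cbbaa': from fail(17)=12 chase 'a': 12 ⇒ 13;  out={3}∪out(13)={3,4}

Run:
pos 0 'c': at 6
pos 1 'b': at 15
pos 2 'b': at 16
pos 3 'a': at 17
pos 4 'a': at 18  → match P3@[0:4],P4@[3:4]
pos 5 'c': at 14 (via fail)  → match P2@[2:5]
pos 6 'b': at 15 (via fail)
pos 7 'b': at 16
pos 8 'a': at 17
pos 9 'a': at 18  → match P3@[5:9],P4@[8:9]
pos 10 'b': at 2 (via fail)
pos 11 'a': at 12 (via fail)
pos 12 'a': at 13  → match P4@[11:12]
pos 13 'c': at 14  → match P2@[10:13]
pos 14 'b': at 15 (via fail)
pos 15 'b': at 16
pos 16 'c': at 6 (via fail)
pos 17 'b': at 15
pos 18 'b': at 16
pos 19 'a': at 17
pos 20 'a': at 18  → match P3@[16:20],P4@[19:20]
pos 21 'b': at 2 (via fail)
pos 22 'b': at 11 (via fail)
pos 23 'a': at 12
pos 24 'a': at 13  → match P4@[23:24]
pos 25 'c': at 14  → match P2@[22:25]
pos 26 'a': at 7 (via fail)

Result: [[4,3],[4,4],[5,2],[9,3],[9,4],[12,4],[13,2],[20,3],[20,4],[24,4],[25,2]]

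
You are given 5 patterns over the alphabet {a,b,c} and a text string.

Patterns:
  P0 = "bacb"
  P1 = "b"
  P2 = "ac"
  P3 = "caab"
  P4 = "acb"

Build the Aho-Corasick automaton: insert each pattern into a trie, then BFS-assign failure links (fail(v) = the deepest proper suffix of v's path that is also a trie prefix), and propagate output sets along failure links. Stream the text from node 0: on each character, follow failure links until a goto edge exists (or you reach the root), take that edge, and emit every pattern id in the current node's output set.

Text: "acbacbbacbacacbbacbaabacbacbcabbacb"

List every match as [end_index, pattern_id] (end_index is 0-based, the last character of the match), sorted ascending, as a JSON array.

Construct AC machine:
Trie nodes:
  n0 'ε': a→5 b→1 c→7
  n1 'b': a→2  ←P1
  n2 'ba': c→3
  n3 'bac': b→4
  n4 'bacb': ·  ←P0
  n5 'a': c→6
  n6 'ac': b→11  ←P2
  n7 'c': a→8
  n8 'ca': a→9
  n9 'caa': b→10
  n10 'caab': ·  ←P3
  n11 'acb': ·  ←P4

BFS fail/out derivation:
  fail(1) 'b': from fail(0)=0 chase 'b': 0 ⇒ 0;  out={1}∪out(0)={1}
  fail(5) 'a': from fail(0)=0 chase 'a': 0 ⇒ 0;  out=∅∪out(0)=∅
  fail(7) 'c': from fail(0)=0 chase 'c': 0 ⇒ 0;  out=∅∪out(0)=∅
  fail(2) 'ba': from fail(1)=0 chase 'a': 0 ⇒ 5;  out=∅∪out(5)=∅
  fail(6) 'ac': from fail(5)=0 chase 'c': 0 ⇒ 7;  out={2}∪out(7)={2}
  fail(8) 'ca': from fail(7)=0 chase 'a': 0 ⇒ 5;  out=∅∪out(5)=∅
  fail(3) 'bac': from fail(2)=5 chase 'c': 5 ⇒ 6;  out=∅∪out(6)={2}
  fail(9) 'caa': from fail(8)=5 chase 'a': 5→0 ⇒ 5;  out=∅∪out(5)=∅
  fail(11) 'acb': from fail(6)=7 chase 'b': 7→0 ⇒ 1;  out={4}∪out(1)={1,4}
  fail(4) 'bacb': from fail(3)=6 chase 'b': 6 ⇒ 11;  out={0}∪out(11)={0,1,4}
  fail(10) 'caab': from fail(9)=5 chase 'b': 5→0 ⇒ 1;  out={3}∪out(1)={1,3}

Run:
pos 0 'a': at 5
pos 1 'c': at 6  → match P2@[0:1]
pos 2 'b': at 11  → match P1@[2:2],P4@[0:2]
pos 3 'a': at 2 (via fail)
pos 4 'c': at 3  → match P2@[3:4]
pos 5 'b': at 4  → match P0@[2:5],P1@[5:5],P4@[3:5]
pos 6 'b': at 1 (via fail)  → match P1@[6:6]
pos 7 'a': at 2
pos 8 'c': at 3  → match P2@[7:8]
pos 9 'b': at 4  → match P0@[6:9],P1@[9:9],P4@[7:9]
pos 10 'a': at 2 (via fail)
pos 11 'c': at 3  → match P2@[10:11]
pos 12 'a': at 8 (via fail)
pos 13 'c': at 6 (via fail)  → match P2@[12:13]
pos 14 'b': at 11  → match P1@[14:14],P4@[12:14]
pos 15 'b': at 1 (via fail)  → match P1@[15:15]
pos 16 'a': at 2
pos 17 'c': at 3  → match P2@[16:17]
pos 18 'b': at 4  → match P0@[15:18],P1@[18:18],P4@[16:18]
pos 19 'a': at 2 (via fail)
pos 20 'a': at 5 (via fail)
pos 21 'b': at 1 (via fail)  → match P1@[21:21]
pos 22 'a': at 2
pos 23 'c': at 3  → match P2@[22:23]
pos 24 'b': at 4  → match P0@[21:24],P1@[24:24],P4@[22:24]
pos 25 'a': at 2 (via fail)
pos 26 'c': at 3  → match P2@[25:26]
pos 27 'b': at 4  → match P0@[24:27],P1@[27:27],P4@[25:27]
pos 28 'c': at 7 (via fail)
pos 29 'a': at 8
pos 30 'b': at 1 (via fail)  → match P1@[30:30]
pos 31 'b': at 1 (via fail)  → match P1@[31:31]
pos 32 'a': at 2
pos 33 'c': at 3  → match P2@[32:33]
pos 34 'b': at 4  → match P0@[31:34],P1@[34:34],P4@[32:34]

All matches (sorted): [[1,2],[2,1],[2,4],[4,2],[5,0],[5,1],[5,4],[6,1],[8,2],[9,0],[9,1],[9,4],[11,2],[13,2],[14,1],[14,4],[15,1],[17,2],[18,0],[18,1],[18,4],[21,1],[23,2],[24,0],[24,1],[24,4],[26,2],[27,0],[27,1],[27,4],[30,1],[31,1],[33,2],[34,0],[34,1],[34,4]]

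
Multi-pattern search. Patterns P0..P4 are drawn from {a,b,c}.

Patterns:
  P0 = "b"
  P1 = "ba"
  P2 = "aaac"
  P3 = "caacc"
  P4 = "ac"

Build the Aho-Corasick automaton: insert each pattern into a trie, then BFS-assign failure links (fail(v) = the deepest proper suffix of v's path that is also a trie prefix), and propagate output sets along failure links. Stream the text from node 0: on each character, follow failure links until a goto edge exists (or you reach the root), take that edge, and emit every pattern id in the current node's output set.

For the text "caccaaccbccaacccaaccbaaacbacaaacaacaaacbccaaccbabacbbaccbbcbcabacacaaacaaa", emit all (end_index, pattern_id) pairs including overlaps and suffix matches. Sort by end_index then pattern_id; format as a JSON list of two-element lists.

Build automaton:
Trie (insert patterns):
  0='ε' goto a→3 b→1 c→7
  1='b' goto a→2  ←P0
  2='ba' goto ·  ←P1
  3='a' goto a→4 c→12
  4='aa' goto a→5
  5='aaa' goto c→6
  6='aaac' goto ·  ←P2
  7='c' goto a→8
  8='ca' goto a→9
  9='caa' goto c→10
  10='caac' goto c→11
  11='caacc' goto ·  ←P3
  12='ac' goto ·  ←P4

BFS fail/out derivation:
  fail(1) 'b': from fail(0)=0 chase 'b': 0 ⇒ 0;  out={0}∪out(0)={0}
  fail(3) 'a': from fail(0)=0 chase 'a': 0 ⇒ 0;  out=∅∪out(0)=∅
  fail(7) 'c': from fail(0)=0 chase 'c': 0 ⇒ 0;  out=∅∪out(0)=∅
  fail(2) 'ba': from fail(1)=0 chase 'a': 0 ⇒ 3;  out={1}∪out(3)={1}
  fail(4) 'aa': from fail(3)=0 chase 'a': 0 ⇒ 3;  out=∅∪out(3)=∅
  fail(8) 'ca': from fail(7)=0 chase 'a': 0 ⇒ 3;  out=∅∪out(3)=∅
  fail(12) 'ac': from fail(3)=0 chase 'c': 0 ⇒ 7;  out={4}∪out(7)={4}
  fail(5) 'aaa': from fail(4)=3 chase 'a': 3 ⇒ 4;  out=∅∪out(4)=∅
  fail(9) 'caa': from fail(8)=3 chase 'a': 3 ⇒ 4;  out=∅∪out(4)=∅
  fail(6) 'aaac': from fail(5)=4 chase 'c': 4→3 ⇒ 12;  out={2}∪out(12)={2,4}
  fail(10) 'caac': from fail(9)=4 chase 'c': 4→3 ⇒ 12;  out=∅∪out(12)={4}
  fail(11) 'caacc': from fail(10)=12 chase 'c': 12→7→0 ⇒ 7;  out={3}∪out(7)={3}

Scan:
i=0 'c': node 0→7
i=1 'a': node 7→8
i=2 'c': node 8→12 (via fail)  ** P4@[1:2]
i=3 'c': node 12→7 (via fail)
i=4 'a': node 7→8
i=5 'a': node 8→9
i=6 'c': node 9→10  ** P4@[5:6]
i=7 'c': node 10→11  ** P3@[3:7]
i=8 'b': node 11→1 (via fail)  ** P0@[8:8]
i=9 'c': node 1→7 (via fail)
i=10 'c': node 7→7 (via fail)
i=11 'a': node 7→8
i=12 'a': node 8→9
i=13 'c': node 9→10  ** P4@[12:13]
i=14 'c': node 10→11  ** P3@[10:14]
i=15 'c': node 11→7 (via fail)
i=16 'a': node 7→8
i=17 'a': node 8→9
i=18 'c': node 9→10  ** P4@[17:18]
i=19 'c': node 10→11  ** P3@[15:19]
i=20 'b': node 11→1 (via fail)  ** P0@[20:20]
i=21 'a': node 1→2  ** P1@[20:21]
i=22 'a': node 2→4 (via fail)
i=23 'a': node 4→5
i=24 'c': node 5→6  ** P2@[21:24],P4@[23:24]
i=25 'b': node 6→1 (via fail)  ** P0@[25:25]
i=26 'a': node 1→2  ** P1@[25:26]
i=27 'c': node 2→12 (via fail)  ** P4@[26:27]
i=28 'a': node 12→8 (via fail)
i=29 'a': node 8→9
i=30 'a': node 9→5 (via fail)
i=31 'c': node 5→6  ** P2@[28:31],P4@[30:31]
i=32 'a': node 6→8 (via fail)
i=33 'a': node 8→9
i=34 'c': node 9→10  ** P4@[33:34]
i=35 'a': node 10→8 (via fail)
i=36 'a': node 8→9
i=37 'a': node 9→5 (via fail)
i=38 'c': node 5→6  ** P2@[35:38],P4@[37:38]
i=39 'b': node 6→1 (via fail)  ** P0@[39:39]
i=40 'c': node 1→7 (via fail)
i=41 'c': node 7→7 (via fail)
i=42 'a': node 7→8
i=43 'a': node 8→9
i=44 'c': node 9→10  ** P4@[43:44]
i=45 'c': node 10→11  ** P3@[41:45]
i=46 'b': node 11→1 (via fail)  ** P0@[46:46]
i=47 'a': node 1→2  ** P1@[46:47]
i=48 'b': node 2→1 (via fail)  ** P0@[48:48]
i=49 'a': node 1→2  ** P1@[48:49]
i=50 'c': node 2→12 (via fail)  ** P4@[49:50]
i=51 'b': node 12→1 (via fail)  ** P0@[51:51]
i=52 'b': node 1→1 (via fail)  ** P0@[52:52]
i=53 'a': node 1→2  ** P1@[52:53]
i=54 'c': node 2→12 (via fail)  ** P4@[53:54]
i=55 'c': node 12→7 (via fail)
i=56 'b': node 7→1 (via fail)  ** P0@[56:56]
i=57 'b': node 1→1 (via fail)  ** P0@[57:57]
i=58 'c': node 1→7 (via fail)
i=59 'b': node 7→1 (via fail)  ** P0@[59:59]
i=60 'c': node 1→7 (via fail)
i=61 'a': node 7→8
i=62 'b': node 8→1 (via fail)  ** P0@[62:62]
i=63 'a': node 1→2  ** P1@[62:63]
i=64 'c': node 2→12 (via fail)  ** P4@[63:64]
i=65 'a': node 12→8 (via fail)
i=66 'c': node 8→12 (via fail)  ** P4@[65:66]
i=67 'a': node 12→8 (via fail)
i=68 'a': node 8→9
i=69 'a': node 9→5 (via fail)
i=70 'c': node 5→6  ** P2@[67:70],P4@[69:70]
i=71 'a': node 6→8 (via fail)
i=72 'a': node 8→9
i=73 'a': node 9→5 (via fail)

Result: [[2,4],[6,4],[7,3],[8,0],[13,4],[14,3],[18,4],[19,3],[20,0],[21,1],[24,2],[24,4],[25,0],[26,1],[27,4],[31,2],[31,4],[34,4],[38,2],[38,4],[39,0],[44,4],[45,3],[46,0],[47,1],[48,0],[49,1],[50,4],[51,0],[52,0],[53,1],[54,4],[56,0],[57,0],[59,0],[62,0],[63,1],[64,4],[66,4],[70,2],[70,4]]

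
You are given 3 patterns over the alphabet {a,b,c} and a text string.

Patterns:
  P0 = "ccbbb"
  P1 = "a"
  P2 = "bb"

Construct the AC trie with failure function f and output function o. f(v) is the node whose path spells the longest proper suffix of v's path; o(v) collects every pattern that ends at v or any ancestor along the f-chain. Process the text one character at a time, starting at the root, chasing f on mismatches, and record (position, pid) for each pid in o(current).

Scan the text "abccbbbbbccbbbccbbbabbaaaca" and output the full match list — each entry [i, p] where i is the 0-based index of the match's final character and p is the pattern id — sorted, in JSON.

Construct AC machine:
Trie (insert patterns):
  n0 'ε': a→6 b→7 c→1
  n1 'c': c→2
  n2 'cc': b→3
  n3 'ccb': b→4
  n4 'ccbb': b→5
  n5 'ccbbb': ·  [P0 ends]
  n6 'a': ·  [P1 ends]
  n7 'b': b→8
  n8 'bb': ·  [P2 ends]

Failure links (BFS by depth):
  fail(1) 'c': from fail(0)=0 chase 'c': 0 ⇒ 0;  out=∅∪out(0)=∅
  fail(6) 'a': from fail(0)=0 chase 'a': 0 ⇒ 0;  out={1}∪out(0)={1}
  fail(7) 'b': from fail(0)=0 chase 'b': 0 ⇒ 0;  out=∅∪out(0)=∅
  fail(2) 'cc': from fail(1)=0 chase 'c': 0 ⇒ 1;  out=∅∪out(1)=∅
  fail(8) 'bb': from fail(7)=0 chase 'b': 0 ⇒ 7;  out={2}∪out(7)={2}
  fail(3) 'ccb': from fail(2)=1 chase 'b': 1→0 ⇒ 7;  out=∅∪out(7)=∅
  fail(4) 'ccbb': from fail(3)=7 chase 'b': 7 ⇒ 8;  out=∅∪out(8)={2}
  fail(5) 'ccbbb': from fail(4)=8 chase 'b': 8→7 ⇒ 8;  out={0}∪out(8)={0,2}

Text stream:
i=0 'a': node 0→6  → match P1@[0:0]
i=1 'b': node 6→7 (via fail)
i=2 'c': node 7→1 (via fail)
i=3 'c': node 1→2
i=4 'b': node 2→3
i=5 'b': node 3→4  → match P2@[4:5]
i=6 'b': node 4→5  → match P0@[2:6],P2@[5:6]
i=7 'b': node 5→8 (via fail)  → match P2@[6:7]
i=8 'b': node 8→8 (via fail)  → match P2@[7:8]
i=9 'c': node 8→1 (via fail)
i=10 'c': node 1→2
i=11 'b': node 2→3
i=12 'b': node 3→4  → match P2@[11:12]
i=13 'b': node 4→5  → match P0@[9:13],P2@[12:13]
i=14 'c': node 5→1 (via fail)
i=15 'c': node 1→2
i=16 'b': node 2→3
i=17 'b': node 3→4  → match P2@[16:17]
i=18 'b': node 4→5  → match P0@[14:18],P2@[17:18]
i=19 'a': node 5→6 (via fail)  → match P1@[19:19]
i=20 'b': node 6→7 (via fail)
i=21 'b': node 7→8  → match P2@[20:21]
i=22 'a': node 8→6 (via fail)  → match P1@[22:22]
i=23 'a': node 6→6 (via fail)  → match P1@[23:23]
i=24 'a': node 6→6 (via fail)  → match P1@[24:24]
i=25 'c': node 6→1 (via fail)
i=26 'a': node 1→6 (via fail)  → match P1@[26:26]

All matches (sorted): [[0,1],[5,2],[6,0],[6,2],[7,2],[8,2],[12,2],[13,0],[13,2],[17,2],[18,0],[18,2],[19,1],[21,2],[22,1],[23,1],[24,1],[26,1]]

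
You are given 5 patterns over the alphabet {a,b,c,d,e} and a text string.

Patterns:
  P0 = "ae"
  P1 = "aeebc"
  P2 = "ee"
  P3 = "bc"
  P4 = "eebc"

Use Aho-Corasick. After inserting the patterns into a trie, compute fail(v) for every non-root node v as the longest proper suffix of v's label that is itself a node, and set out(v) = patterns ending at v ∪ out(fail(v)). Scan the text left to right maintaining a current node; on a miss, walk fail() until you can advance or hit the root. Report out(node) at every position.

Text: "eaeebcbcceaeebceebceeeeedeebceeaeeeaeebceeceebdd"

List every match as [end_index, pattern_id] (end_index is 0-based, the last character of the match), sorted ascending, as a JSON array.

Build automaton:
Trie nodes:
  0='ε' goto a→1 b→8 e→6
  1='a' goto e→2
  2='ae' goto e→3  ←P0
  3='aee' goto b→4
  4='aeeb' goto c→5
  5='aeebc' goto ·  ←P1
  6='e' goto e→7
  7='ee' goto b→10  ←P2
  8='b' goto c→9
  9='bc' goto ·  ←P3
  10='eeb' goto c→11
  11='eebc' goto ·  ←P4

BFS fail/out derivation:
  n1('a'): parent n0 fail=0; on 'a' 0 → fail=0;  out ∅∪∅=∅
  n6('e'): parent n0 fail=0; on 'e' 0 → fail=0;  out ∅∪∅=∅
  n8('b'): parent n0 fail=0; on 'b' 0 → fail=0;  out ∅∪∅=∅
  n2('ae'): parent n1 fail=0; on 'e' 0 → fail=6;  out {0}∪∅={0}
  n7('ee'): parent n6 fail=0; on 'e' 0 → fail=6;  out {2}∪∅={2}
  n9('bc'): parent n8 fail=0; on 'c' 0 → fail=0;  out {3}∪∅={3}
  n3('aee'): parent n2 fail=6; on 'e' 6 → fail=7;  out ∅∪{2}={2}
  n10('eeb'): parent n7 fail=6; on 'b' 6→0 → fail=8;  out ∅∪∅=∅
  n4('aeeb'): parent n3 fail=7; on 'b' 7 → fail=10;  out ∅∪∅=∅
  n11('eebc'): parent n10 fail=8; on 'c' 8 → fail=9;  out {4}∪{3}={3,4}
  n5('aeebc'): parent n4 fail=10; on 'c' 10 → fail=11;  out {1}∪{3,4}={1,3,4}

Text stream:
i=0 'e': node 0→6
i=1 'a': node 6→1 ·f
i=2 'e': node 1→2  ** P0@[1:2]
i=3 'e': node 2→3  ** P2@[2:3]
i=4 'b': node 3→4
i=5 'c': node 4→5  ** P1@[1:5],P3@[4:5],P4@[2:5]
i=6 'b': node 5→8 ·f
i=7 'c': node 8→9  ** P3@[6:7]
i=8 'c': node 9→0 ·f
i=9 'e': node 0→6
i=10 'a': node 6→1 ·f
i=11 'e': node 1→2  ** P0@[10:11]
i=12 'e': node 2→3  ** P2@[11:12]
i=13 'b': node 3→4
i=14 'c': node 4→5  ** P1@[10:14],P3@[13:14],P4@[11:14]
i=15 'e': node 5→6 ·f
i=16 'e': node 6→7  ** P2@[15:16]
i=17 'b': node 7→10
i=18 'c': node 10→11  ** P3@[17:18],P4@[15:18]
i=19 'e': node 11→6 ·f
i=20 'e': node 6→7  ** P2@[19:20]
i=21 'e': node 7→7 ·f  ** P2@[20:21]
i=22 'e': node 7→7 ·f  ** P2@[21:22]
i=23 'e': node 7→7 ·f  ** P2@[22:23]
i=24 'd': node 7→0 ·f
i=25 'e': node 0→6
i=26 'e': node 6→7  ** P2@[25:26]
i=27 'b': node 7→10
i=28 'c': node 10→11  ** P3@[27:28],P4@[25:28]
i=29 'e': node 11→6 ·f
i=30 'e': node 6→7  ** P2@[29:30]
i=31 'a': node 7→1 ·f
i=32 'e': node 1→2  ** P0@[31:32]
i=33 'e': node 2→3  ** P2@[32:33]
i=34 'e': node 3→7 ·f  ** P2@[33:34]
i=35 'a': node 7→1 ·f
i=36 'e': node 1→2  ** P0@[35:36]
i=37 'e': node 2→3  ** P2@[36:37]
i=38 'b': node 3→4
i=39 'c': node 4→5  ** P1@[35:39],P3@[38:39],P4@[36:39]
i=40 'e': node 5→6 ·f
i=41 'e': node 6→7  ** P2@[40:41]
i=42 'c': node 7→0 ·f
i=43 'e': node 0→6
i=44 'e': node 6→7  ** P2@[43:44]
i=45 'b': node 7→10
i=46 'd': node 10→0 ·f
i=47 'd': node 0→0

Result: [[2,0],[3,2],[5,1],[5,3],[5,4],[7,3],[11,0],[12,2],[14,1],[14,3],[14,4],[16,2],[18,3],[18,4],[20,2],[21,2],[22,2],[23,2],[26,2],[28,3],[28,4],[30,2],[32,0],[33,2],[34,2],[36,0],[37,2],[39,1],[39,3],[39,4],[41,2],[44,2]]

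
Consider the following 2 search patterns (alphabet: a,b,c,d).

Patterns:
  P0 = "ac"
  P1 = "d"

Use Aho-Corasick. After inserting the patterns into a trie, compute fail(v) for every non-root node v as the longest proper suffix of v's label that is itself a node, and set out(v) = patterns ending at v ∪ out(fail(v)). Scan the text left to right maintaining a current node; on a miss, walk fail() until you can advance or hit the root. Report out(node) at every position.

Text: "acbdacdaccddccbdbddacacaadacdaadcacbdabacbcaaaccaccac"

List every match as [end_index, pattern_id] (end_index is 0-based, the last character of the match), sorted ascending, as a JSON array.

Build:
Trie (insert patterns):
  n0 'ε': a→1 d→3
  n1 'a': c→2
  n2 'ac': ·  [P0 ends]
  n3 'd': ·  [P1 ends]

BFS fail/out derivation:
  fail(1) 'a': from fail(0)=0 chase 'a': 0 ⇒ 0;  out=∅∪out(0)=∅
  fail(3) 'd': from fail(0)=0 chase 'd': 0 ⇒ 0;  out={1}∪out(0)={1}
  fail(2) 'ac': from fail(1)=0 chase 'c': 0 ⇒ 0;  out={0}∪out(0)={0}

Scan:
[0] read 'a'  n0⇒n1
[1] read 'c'  n1⇒n2  ** P0@[0:1]
[2] read 'b'  n2⇒n0 ·f
[3] read 'd'  n0⇒n3  ** P1@[3:3]
[4] read 'a'  n3⇒n1 ·f
[5] read 'c'  n1⇒n2  ** P0@[4:5]
[6] read 'd'  n2⇒n3 ·f  ** P1@[6:6]
[7] read 'a'  n3⇒n1 ·f
[8] read 'c'  n1⇒n2  ** P0@[7:8]
[9] read 'c'  n2⇒n0 ·f
[10] read 'd'  n0⇒n3  ** P1@[10:10]
[11] read 'd'  n3⇒n3 ·f  ** P1@[11:11]
[12] read 'c'  n3⇒n0 ·f
[13] read 'c'  n0⇒n0
[14] read 'b'  n0⇒n0
[15] read 'd'  n0⇒n3  ** P1@[15:15]
[16] read 'b'  n3⇒n0 ·f
[17] read 'd'  n0⇒n3  ** P1@[17:17]
[18] read 'd'  n3⇒n3 ·f  ** P1@[18:18]
[19] read 'a'  n3⇒n1 ·f
[20] read 'c'  n1⇒n2  ** P0@[19:20]
[21] read 'a'  n2⇒n1 ·f
[22] read 'c'  n1⇒n2  ** P0@[21:22]
[23] read 'a'  n2⇒n1 ·f
[24] read 'a'  n1⇒n1 ·f
[25] read 'd'  n1⇒n3 ·f  ** P1@[25:25]
[26] read 'a'  n3⇒n1 ·f
[27] read 'c'  n1⇒n2  ** P0@[26:27]
[28] read 'd'  n2⇒n3 ·f  ** P1@[28:28]
[29] read 'a'  n3⇒n1 ·f
[30] read 'a'  n1⇒n1 ·f
[31] read 'd'  n1⇒n3 ·f  ** P1@[31:31]
[32] read 'c'  n3⇒n0 ·f
[33] read 'a'  n0⇒n1
[34] read 'c'  n1⇒n2  ** P0@[33:34]
[35] read 'b'  n2⇒n0 ·f
[36] read 'd'  n0⇒n3  ** P1@[36:36]
[37] read 'a'  n3⇒n1 ·f
[38] read 'b'  n1⇒n0 ·f
[39] read 'a'  n0⇒n1
[40] read 'c'  n1⇒n2  ** P0@[39:40]
[41] read 'b'  n2⇒n0 ·f
[42] read 'c'  n0⇒n0
[43] read 'a'  n0⇒n1
[44] read 'a'  n1⇒n1 ·f
[45] read 'a'  n1⇒n1 ·f
[46] read 'c'  n1⇒n2  ** P0@[45:46]
[47] read 'c'  n2⇒n0 ·f
[48] read 'a'  n0⇒n1
[49] read 'c'  n1⇒n2  ** P0@[48:49]
[50] read 'c'  n2⇒n0 ·f
[51] read 'a'  n0⇒n1
[52] read 'c'  n1⇒n2  ** P0@[51:52]

All matches (sorted): [[1,0],[3,1],[5,0],[6,1],[8,0],[10,1],[11,1],[15,1],[17,1],[18,1],[20,0],[22,0],[25,1],[27,0],[28,1],[31,1],[34,0],[36,1],[40,0],[46,0],[49,0],[52,0]]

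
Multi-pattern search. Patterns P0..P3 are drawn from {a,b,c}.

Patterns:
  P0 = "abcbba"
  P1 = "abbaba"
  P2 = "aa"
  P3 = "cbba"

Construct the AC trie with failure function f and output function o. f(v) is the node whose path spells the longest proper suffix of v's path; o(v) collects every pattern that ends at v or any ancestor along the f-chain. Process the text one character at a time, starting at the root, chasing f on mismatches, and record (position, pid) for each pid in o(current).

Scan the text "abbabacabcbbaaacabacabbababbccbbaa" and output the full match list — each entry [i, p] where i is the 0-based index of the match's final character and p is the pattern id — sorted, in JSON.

Construct AC machine:
Trie (insert patterns):
  n0 'ε': a→1 c→12
  n1 'a': a→11 b→2
  n2 'ab': b→7 c→3
  n3 'abc': b→4
  n4 'abcb': b→5
  n5 'abcbb': a→6
  n6 'abcbba': ·  [P0 ends]
  n7 'abb': a→8
  n8 'abba': b→9
  n9 'abbab': a→10
  n10 'abbaba': ·  [P1 ends]
  n11 'aa': ·  [P2 ends]
  n12 'c': b→13
  n13 'cb': b→14
  n14 'cbb': a→15
  n15 'cbba': ·  [P3 ends]

BFS fail/out derivation:
  n1('a'): parent n0 fail=0; on 'a' 0 → fail=0;  out ∅∪∅=∅
  n12('c'): parent n0 fail=0; on 'c' 0 → fail=0;  out ∅∪∅=∅
  n2('ab'): parent n1 fail=0; on 'b' 0 → fail=0;  out ∅∪∅=∅
  n11('aa'): parent n1 fail=0; on 'a' 0 → fail=1;  out {2}∪∅={2}
  n13('cb'): parent n12 fail=0; on 'b' 0 → fail=0;  out ∅∪∅=∅
  n3('abc'): parent n2 fail=0; on 'c' 0 → fail=12;  out ∅∪∅=∅
  n7('abb'): parent n2 fail=0; on 'b' 0 → fail=0;  out ∅∪∅=∅
  n14('cbb'): parent n13 fail=0; on 'b' 0 → fail=0;  out ∅∪∅=∅
  n4('abcb'): parent n3 fail=12; on 'b' 12 → fail=13;  out ∅∪∅=∅
  n8('abba'): parent n7 fail=0; on 'a' 0 → fail=1;  out ∅∪∅=∅
  n15('cbba'): parent n14 fail=0; on 'a' 0 → fail=1;  out {3}∪∅={3}
  n5('abcbb'): parent n4 fail=13; on 'b' 13 → fail=14;  out ∅∪∅=∅
  n9('abbab'): parent n8 fail=1; on 'b' 1 → fail=2;  out ∅∪∅=∅
  n6('abcbba'): parent n5 fail=14; on 'a' 14 → fail=15;  out {0}∪{3}={0,3}
  n10('abbaba'): parent n9 fail=2; on 'a' 2→0 → fail=1;  out {1}∪∅={1}

Run:
pos 0 'a': at 1
pos 1 'b': at 2
pos 2 'b': at 7
pos 3 'a': at 8
pos 4 'b': at 9
pos 5 'a': at 10  → match P1@[0:5]
pos 6 'c': at 12 (fail-walked)
pos 7 'a': at 1 (fail-walked)
pos 8 'b': at 2
pos 9 'c': at 3
pos 10 'b': at 4
pos 11 'b': at 5
pos 12 'a': at 6  → match P0@[7:12],P3@[9:12]
pos 13 'a': at 11 (fail-walked)  → match P2@[12:13]
pos 14 'a': at 11 (fail-walked)  → match P2@[13:14]
pos 15 'c': at 12 (fail-walked)
pos 16 'a': at 1 (fail-walked)
pos 17 'b': at 2
pos 18 'a': at 1 (fail-walked)
pos 19 'c': at 12 (fail-walked)
pos 20 'a': at 1 (fail-walked)
pos 21 'b': at 2
pos 22 'b': at 7
pos 23 'a': at 8
pos 24 'b': at 9
pos 25 'a': at 10  → match P1@[20:25]
pos 26 'b': at 2 (fail-walked)
pos 27 'b': at 7
pos 28 'c': at 12 (fail-walked)
pos 29 'c': at 12 (fail-walked)
pos 30 'b': at 13
pos 31 'b': at 14
pos 32 'a': at 15  → match P3@[29:32]
pos 33 'a': at 11 (fail-walked)  → match P2@[32:33]

All matches (sorted): [[5,1],[12,0],[12,3],[13,2],[14,2],[25,1],[32,3],[33,2]]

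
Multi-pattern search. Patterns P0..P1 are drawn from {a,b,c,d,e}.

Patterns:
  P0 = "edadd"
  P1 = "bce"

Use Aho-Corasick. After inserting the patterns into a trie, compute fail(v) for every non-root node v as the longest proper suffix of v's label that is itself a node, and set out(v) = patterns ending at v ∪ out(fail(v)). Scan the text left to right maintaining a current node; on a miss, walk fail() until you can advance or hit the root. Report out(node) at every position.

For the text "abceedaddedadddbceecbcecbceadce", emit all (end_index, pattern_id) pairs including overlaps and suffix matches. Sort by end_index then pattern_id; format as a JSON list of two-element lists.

Build:
Trie (insert patterns):
  0='ε' goto b→6 e→1
  1='e' goto d→2
  2='ed' goto a→3
  3='eda' goto d→4
  4='edad' goto d→5
  5='edadd' goto ·  [P0 ends]
  6='b' goto c→7
  7='bc' goto e→8
  8='bce' goto ·  [P1 ends]

BFS fail/out derivation:
  n1('e'): parent n0 fail=0; on 'e' 0 → fail=0;  out ∅∪∅=∅
  n6('b'): parent n0 fail=0; on 'b' 0 → fail=0;  out ∅∪∅=∅
  n2('ed'): parent n1 fail=0; on 'd' 0 → fail=0;  out ∅∪∅=∅
  n7('bc'): parent n6 fail=0; on 'c' 0 → fail=0;  out ∅∪∅=∅
  n3('eda'): parent n2 fail=0; on 'a' 0 → fail=0;  out ∅∪∅=∅
  n8('bce'): parent n7 fail=0; on 'e' 0 → fail=1;  out {1}∪∅={1}
  n4('edad'): parent n3 fail=0; on 'd' 0 → fail=0;  out ∅∪∅=∅
  n5('edadd'): parent n4 fail=0; on 'd' 0 → fail=0;  out {0}∪∅={0}

Run:
[0] read 'a'  n0⇒n0
[1] read 'b'  n0⇒n6
[2] read 'c'  n6⇒n7
[3] read 'e'  n7⇒n8  emit P1@[1:3]
[4] read 'e'  n8⇒n1 (fail-walked)
[5] read 'd'  n1⇒n2
[6] read 'a'  n2⇒n3
[7] read 'd'  n3⇒n4
[8] read 'd'  n4⇒n5  emit P0@[4:8]
[9] read 'e'  n5⇒n1 (fail-walked)
[10] read 'd'  n1⇒n2
[11] read 'a'  n2⇒n3
[12] read 'd'  n3⇒n4
[13] read 'd'  n4⇒n5  emit P0@[9:13]
[14] read 'd'  n5⇒n0 (fail-walked)
[15] read 'b'  n0⇒n6
[16] read 'c'  n6⇒n7
[17] read 'e'  n7⇒n8  emit P1@[15:17]
[18] read 'e'  n8⇒n1 (fail-walked)
[19] read 'c'  n1⇒n0 (fail-walked)
[20] read 'b'  n0⇒n6
[21] read 'c'  n6⇒n7
[22] read 'e'  n7⇒n8  emit P1@[20:22]
[23] read 'c'  n8⇒n0 (fail-walked)
[24] read 'b'  n0⇒n6
[25] read 'c'  n6⇒n7
[26] read 'e'  n7⇒n8  emit P1@[24:26]
[27] read 'a'  n8⇒n0 (fail-walked)
[28] read 'd'  n0⇒n0
[29] read 'c'  n0⇒n0
[30] read 'e'  n0⇒n1

Result: [[3,1],[8,0],[13,0],[17,1],[22,1],[26,1]]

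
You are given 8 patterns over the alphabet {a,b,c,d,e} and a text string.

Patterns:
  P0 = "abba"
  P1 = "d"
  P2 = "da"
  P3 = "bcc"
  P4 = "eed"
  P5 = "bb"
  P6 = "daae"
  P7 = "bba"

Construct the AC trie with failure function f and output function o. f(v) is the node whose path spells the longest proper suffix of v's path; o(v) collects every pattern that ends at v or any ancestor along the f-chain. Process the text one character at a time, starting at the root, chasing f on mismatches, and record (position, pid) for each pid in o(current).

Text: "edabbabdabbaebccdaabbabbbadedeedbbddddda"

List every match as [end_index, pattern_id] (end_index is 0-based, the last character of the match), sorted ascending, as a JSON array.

Construct AC machine:
Trie (insert patterns):
  0='ε' goto a→1 b→7 d→5 e→10
  1='a' goto b→2
  2='ab' goto b→3
  3='abb' goto a→4
  4='abba' goto ·  ←P0
  5='d' goto a→6  ←P1
  6='da' goto a→14  ←P2
  7='b' goto b→13 c→8
  8='bc' goto c→9
  9='bcc' goto ·  ←P3
  10='e' goto e→11
  11='ee' goto d→12
  12='eed' goto ·  ←P4
  13='bb' goto a→16  ←P5
  14='daa' goto e→15
  15='daae' goto ·  ←P6
  16='bba' goto ·  ←P7

Failure links (BFS by depth):
  fail(1) 'a': from fail(0)=0 chase 'a': 0 ⇒ 0;  out=∅∪out(0)=∅
  fail(5) 'd': from fail(0)=0 chase 'd': 0 ⇒ 0;  out={1}∪out(0)={1}
  fail(7) 'b': from fail(0)=0 chase 'b': 0 ⇒ 0;  out=∅∪out(0)=∅
  fail(10) 'e': from fail(0)=0 chase 'e': 0 ⇒ 0;  out=∅∪out(0)=∅
  fail(2) 'ab': from fail(1)=0 chase 'b': 0 ⇒ 7;  out=∅∪out(7)=∅
  fail(6) 'da': from fail(5)=0 chase 'a': 0 ⇒ 1;  out={2}∪out(1)={2}
  fail(8) 'bc': from fail(7)=0 chase 'c': 0 ⇒ 0;  out=∅∪out(0)=∅
  fail(11) 'ee': from fail(10)=0 chase 'e': 0 ⇒ 10;  out=∅∪out(10)=∅
  fail(13) 'bb': from fail(7)=0 chase 'b': 0 ⇒ 7;  out={5}∪out(7)={5}
  fail(3) 'abb': from fail(2)=7 chase 'b': 7 ⇒ 13;  out=∅∪out(13)={5}
  fail(9) 'bcc': from fail(8)=0 chase 'c': 0 ⇒ 0;  out={3}∪out(0)={3}
  fail(12) 'eed': from fail(11)=10 chase 'd': 10→0 ⇒ 5;  out={4}∪out(5)={1,4}
  fail(14) 'daa': from fail(6)=1 chase 'a': 1→0 ⇒ 1;  out=∅∪out(1)=∅
  fail(16) 'bba': from fail(13)=7 chase 'a': 7→0 ⇒ 1;  out={7}∪out(1)={7}
  fail(4) 'abba': from fail(3)=13 chase 'a': 13 ⇒ 16;  out={0}∪out(16)={0,7}
  fail(15) 'daae': from fail(14)=1 chase 'e': 1→0 ⇒ 10;  out={6}∪out(10)={6}

Text stream:
pos 0 'e': at 10
pos 1 'd': at 5 ·f  → match P1@[1:1]
pos 2 'a': at 6  → match P2@[1:2]
pos 3 'b': at 2 ·f
pos 4 'b': at 3  → match P5@[3:4]
pos 5 'a': at 4  → match P0@[2:5],P7@[3:5]
pos 6 'b': at 2 ·f
pos 7 'd': at 5 ·f  → match P1@[7:7]
pos 8 'a': at 6  → match P2@[7:8]
pos 9 'b': at 2 ·f
pos 10 'b': at 3  → match P5@[9:10]
pos 11 'a': at 4  → match P0@[8:11],P7@[9:11]
pos 12 'e': at 10 ·f
pos 13 'b': at 7 ·f
pos 14 'c': at 8
pos 15 'c': at 9  → match P3@[13:15]
pos 16 'd': at 5 ·f  → match P1@[16:16]
pos 17 'a': at 6  → match P2@[16:17]
pos 18 'a': at 14
pos 19 'b': at 2 ·f
pos 20 'b': at 3  → match P5@[19:20]
pos 21 'a': at 4  → match P0@[18:21],P7@[19:21]
pos 22 'b': at 2 ·f
pos 23 'b': at 3  → match P5@[22:23]
pos 24 'b': at 13 ·f  → match P5@[23:24]
pos 25 'a': at 16  → match P7@[23:25]
pos 26 'd': at 5 ·f  → match P1@[26:26]
pos 27 'e': at 10 ·f
pos 28 'd': at 5 ·f  → match P1@[28:28]
pos 29 'e': at 10 ·f
pos 30 'e': at 11
pos 31 'd': at 12  → match P1@[31:31],P4@[29:31]
pos 32 'b': at 7 ·f
pos 33 'b': at 13  → match P5@[32:33]
pos 34 'd': at 5 ·f  → match P1@[34:34]
pos 35 'd': at 5 ·f  → match P1@[35:35]
pos 36 'd': at 5 ·f  → match P1@[36:36]
pos 37 'd': at 5 ·f  → match P1@[37:37]
pos 38 'd': at 5 ·f  → match P1@[38:38]
pos 39 'a': at 6  → match P2@[38:39]

Matches: [[1,1],[2,2],[4,5],[5,0],[5,7],[7,1],[8,2],[10,5],[11,0],[11,7],[15,3],[16,1],[17,2],[20,5],[21,0],[21,7],[23,5],[24,5],[25,7],[26,1],[28,1],[31,1],[31,4],[33,5],[34,1],[35,1],[36,1],[37,1],[38,1],[39,2]]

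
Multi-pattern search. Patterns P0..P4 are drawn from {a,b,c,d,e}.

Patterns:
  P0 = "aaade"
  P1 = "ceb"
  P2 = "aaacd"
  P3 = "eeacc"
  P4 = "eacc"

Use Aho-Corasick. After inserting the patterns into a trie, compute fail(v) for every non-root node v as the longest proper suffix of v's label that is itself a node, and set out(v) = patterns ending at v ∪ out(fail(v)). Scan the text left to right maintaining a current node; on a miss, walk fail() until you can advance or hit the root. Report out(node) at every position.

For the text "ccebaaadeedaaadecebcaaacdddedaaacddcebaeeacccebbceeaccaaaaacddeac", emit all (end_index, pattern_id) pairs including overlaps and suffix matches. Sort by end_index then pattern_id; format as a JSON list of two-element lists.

Build:
Trie (insert patterns):
  n0 'ε': a→1 c→6 e→11
  n1 'a': a→2
  n2 'aa': a→3
  n3 'aaa': c→9 d→4
  n4 'aaad': e→5
  n5 'aaade': ·  ←P0
  n6 'c': e→7
  n7 'ce': b→8
  n8 'ceb': ·  ←P1
  n9 'aaac': d→10
  n10 'aaacd': ·  ←P2
  n11 'e': a→16 e→12
  n12 'ee': a→13
  n13 'eea': c→14
  n14 'eeac': c→15
  n15 'eeacc': ·  ←P3
  n16 'ea': c→17
  n17 'eac': c→18
  n18 'eacc': ·  ←P4

BFS fail/out derivation:
  n1('a'): parent n0 fail=0; on 'a' 0 → fail=0;  out ∅∪∅=∅
  n6('c'): parent n0 fail=0; on 'c' 0 → fail=0;  out ∅∪∅=∅
  n11('e'): parent n0 fail=0; on 'e' 0 → fail=0;  out ∅∪∅=∅
  n2('aa'): parent n1 fail=0; on 'a' 0 → fail=1;  out ∅∪∅=∅
  n7('ce'): parent n6 fail=0; on 'e' 0 → fail=11;  out ∅∪∅=∅
  n12('ee'): parent n11 fail=0; on 'e' 0 → fail=11;  out ∅∪∅=∅
  n16('ea'): parent n11 fail=0; on 'a' 0 → fail=1;  out ∅∪∅=∅
  n3('aaa'): parent n2 fail=1; on 'a' 1 → fail=2;  out ∅∪∅=∅
  n8('ceb'): parent n7 fail=11; on 'b' 11→0 → fail=0;  out {1}∪∅={1}
  n13('eea'): parent n12 fail=11; on 'a' 11 → fail=16;  out ∅∪∅=∅
  n17('eac'): parent n16 fail=1; on 'c' 1→0 → fail=6;  out ∅∪∅=∅
  n4('aaad'): parent n3 fail=2; on 'd' 2→1→0 → fail=0;  out ∅∪∅=∅
  n9('aaac'): parent n3 fail=2; on 'c' 2→1→0 → fail=6;  out ∅∪∅=∅
  n14('eeac'): parent n13 fail=16; on 'c' 16 → fail=17;  out ∅∪∅=∅
  n18('eacc'): parent n17 fail=6; on 'c' 6→0 → fail=6;  out {4}∪∅={4}
  n5('aaade'): parent n4 fail=0; on 'e' 0 → fail=11;  out {0}∪∅={0}
  n10('aaacd'): parent n9 fail=6; on 'd' 6→0 → fail=0;  out {2}∪∅={2}
  n15('eeacc'): parent n14 fail=17; on 'c' 17 → fail=18;  out {3}∪{4}={3,4}

Scan:
i=0 'c': node 0→6
i=1 'c': node 6→6 (fail-walked)
i=2 'e': node 6→7
i=3 'b': node 7→8  → match P1@[1:3]
i=4 'a': node 8→1 (fail-walked)
i=5 'a': node 1→2
i=6 'a': node 2→3
i=7 'd': node 3→4
i=8 'e': node 4→5  → match P0@[4:8]
i=9 'e': node 5→12 (fail-walked)
i=10 'd': node 12→0 (fail-walked)
i=11 'a': node 0→1
i=12 'a': node 1→2
i=13 'a': node 2→3
i=14 'd': node 3→4
i=15 'e': node 4→5  → match P0@[11:15]
i=16 'c': node 5→6 (fail-walked)
i=17 'e': node 6→7
i=18 'b': node 7→8  → match P1@[16:18]
i=19 'c': node 8→6 (fail-walked)
i=20 'a': node 6→1 (fail-walked)
i=21 'a': node 1→2
i=22 'a': node 2→3
i=23 'c': node 3→9
i=24 'd': node 9→10  → match P2@[20:24]
i=25 'd': node 10→0 (fail-walked)
i=26 'd': node 0→0
i=27 'e': node 0→11
i=28 'd': node 11→0 (fail-walked)
i=29 'a': node 0→1
i=30 'a': node 1→2
i=31 'a': node 2→3
i=32 'c': node 3→9
i=33 'd': node 9→10  → match P2@[29:33]
i=34 'd': node 10→0 (fail-walked)
i=35 'c': node 0→6
i=36 'e': node 6→7
i=37 'b': node 7→8  → match P1@[35:37]
i=38 'a': node 8→1 (fail-walked)
i=39 'e': node 1→11 (fail-walked)
i=40 'e': node 11→12
i=41 'a': node 12→13
i=42 'c': node 13→14
i=43 'c': node 14→15  → match P3@[39:43],P4@[40:43]
i=44 'c': node 15→6 (fail-walked)
i=45 'e': node 6→7
i=46 'b': node 7→8  → match P1@[44:46]
i=47 'b': node 8→0 (fail-walked)
i=48 'c': node 0→6
i=49 'e': node 6→7
i=50 'e': node 7→12 (fail-walked)
i=51 'a': node 12→13
i=52 'c': node 13→14
i=53 'c': node 14→15  → match P3@[49:53],P4@[50:53]
i=54 'a': node 15→1 (fail-walked)
i=55 'a': node 1→2
i=56 'a': node 2→3
i=57 'a': node 3→3 (fail-walked)
i=58 'a': node 3→3 (fail-walked)
i=59 'c': node 3→9
i=60 'd': node 9→10  → match P2@[56:60]
i=61 'd': node 10→0 (fail-walked)
i=62 'e': node 0→11
i=63 'a': node 11→16
i=64 'c': node 16→17

Result: [[3,1],[8,0],[15,0],[18,1],[24,2],[33,2],[37,1],[43,3],[43,4],[46,1],[53,3],[53,4],[60,2]]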